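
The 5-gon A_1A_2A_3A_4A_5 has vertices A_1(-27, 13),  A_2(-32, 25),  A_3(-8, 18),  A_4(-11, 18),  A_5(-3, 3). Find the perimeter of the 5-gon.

84

|A_1A_2| = √((-5)² + (12)²) = √169 = 13
|A_2A_3| = √((24)² + (-7)²) = √625 = 25
|A_3A_4| = √((-3)² + (0)²) = √9 = 3
|A_4A_5| = √((8)² + (-15)²) = √289 = 17
|A_5A_1| = √((-24)² + (10)²) = √676 = 26
Perimeter = 13 + 25 + 3 + 17 + 26 = 84.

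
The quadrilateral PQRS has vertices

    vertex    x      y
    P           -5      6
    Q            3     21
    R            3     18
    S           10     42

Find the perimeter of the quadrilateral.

84

|PQ| = √((8)² + (15)²) = √289 = 17
|QR| = √((0)² + (-3)²) = √9 = 3
|RS| = √((7)² + (24)²) = √625 = 25
|SP| = √((-15)² + (-36)²) = √1521 = 39
Perimeter = 17 + 3 + 25 + 39 = 84.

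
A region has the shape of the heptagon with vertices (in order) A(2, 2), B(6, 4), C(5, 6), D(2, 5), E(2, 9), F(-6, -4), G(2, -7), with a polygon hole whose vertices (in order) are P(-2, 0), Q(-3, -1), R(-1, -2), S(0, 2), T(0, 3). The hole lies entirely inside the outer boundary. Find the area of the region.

68

Outer boundary:
Apply the shoelace formula: 2A = Σ (x_i·y_{i+1} − x_{i+1}·y_i), indices taken mod 7.
Cross-terms: -4, 16, 13, 8, 46, 50, 18  ⇒  Σ = 147
Area = |Σ|/2 = 73.5.
Hole:
Apply the shoelace formula: 2A = Σ (x_i·y_{i+1} − x_{i+1}·y_i), indices taken mod 5.
Σ = (2) + (5) + (-2) + (0) + (6) = 11
Area = |Σ|/2 = 5.5.
Net area = 73.5 − 5.5 = 68.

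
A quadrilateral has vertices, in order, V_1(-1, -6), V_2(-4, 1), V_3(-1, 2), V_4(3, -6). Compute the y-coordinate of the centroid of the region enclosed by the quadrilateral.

Apply Gauss's area formula. First the cross-terms c_i = x_i·y_{i+1} − x_{i+1}·y_i:
  -25, -7, 0, -24  ⇒  2A = -56, A = -28.
Then Σ (y_i + y_{i+1})·c_i = 392, so ȳ = 392 / (6·(-28)) = -7/3.

-7/3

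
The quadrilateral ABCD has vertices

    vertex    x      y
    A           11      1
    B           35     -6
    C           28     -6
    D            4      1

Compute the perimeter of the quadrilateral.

|AB| = √((24)² + (-7)²) = √625 = 25
|BC| = √((-7)² + (0)²) = √49 = 7
|CD| = √((-24)² + (7)²) = √625 = 25
|DA| = √((7)² + (0)²) = √49 = 7
Perimeter = 25 + 7 + 25 + 7 = 64.

64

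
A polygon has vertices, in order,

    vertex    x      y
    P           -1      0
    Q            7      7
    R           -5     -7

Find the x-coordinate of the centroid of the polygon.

Apply the shoelace formula. First the cross-terms c_i = x_i·y_{i+1} − x_{i+1}·y_i:
  -7, -14, -7  ⇒  2A = -28, A = -14.
Then Σ (x_i + x_{i+1})·c_i = -28, so x̄ = -28 / (6·(-14)) = 1/3.

1/3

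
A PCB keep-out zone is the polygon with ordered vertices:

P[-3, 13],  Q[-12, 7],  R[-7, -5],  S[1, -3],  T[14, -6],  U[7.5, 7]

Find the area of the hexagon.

Apply the shoelace (surveyor's) formula: 2A = Σ (x_i·y_{i+1} − x_{i+1}·y_i), indices taken mod 6.
Σ = (135) + (109) + (26) + (36) + (143) + (118.5) = 567.5
Area = |Σ|/2 = 283.75.

283.75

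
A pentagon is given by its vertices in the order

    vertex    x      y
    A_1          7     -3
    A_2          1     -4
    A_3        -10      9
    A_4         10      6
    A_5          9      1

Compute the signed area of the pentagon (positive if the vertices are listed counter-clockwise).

-142

Apply the surveyor's formula: 2A = Σ (x_i·y_{i+1} − x_{i+1}·y_i), indices taken mod 5.
A_1→A_2: (7)(-4) − (1)(-3) = -25
A_2→A_3: (1)(9) − (-10)(-4) = -31
A_3→A_4: (-10)(6) − (10)(9) = -150
A_4→A_5: (10)(1) − (9)(6) = -44
A_5→A_1: (9)(-3) − (7)(1) = -34
Σ = -284
Signed area = Σ/2 = -142 (negative ⇒ clockwise traversal).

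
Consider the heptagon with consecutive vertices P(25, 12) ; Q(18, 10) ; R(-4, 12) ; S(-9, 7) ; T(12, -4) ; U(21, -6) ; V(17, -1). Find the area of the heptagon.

322

Apply the surveyor's formula: 2A = Σ (x_i·y_{i+1} − x_{i+1}·y_i), indices taken mod 7.
Σ = (34) + (256) + (80) + (-48) + (12) + (81) + (229) = 644
Area = |Σ|/2 = 322.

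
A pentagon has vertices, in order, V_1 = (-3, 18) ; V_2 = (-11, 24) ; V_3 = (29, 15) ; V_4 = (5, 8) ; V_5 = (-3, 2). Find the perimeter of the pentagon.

|V_1V_2| = √((-8)² + (6)²) = √100 = 10
|V_2V_3| = √((40)² + (-9)²) = √1681 = 41
|V_3V_4| = √((-24)² + (-7)²) = √625 = 25
|V_4V_5| = √((-8)² + (-6)²) = √100 = 10
|V_5V_1| = √((0)² + (16)²) = √256 = 16
Perimeter = 10 + 41 + 25 + 10 + 16 = 102.

102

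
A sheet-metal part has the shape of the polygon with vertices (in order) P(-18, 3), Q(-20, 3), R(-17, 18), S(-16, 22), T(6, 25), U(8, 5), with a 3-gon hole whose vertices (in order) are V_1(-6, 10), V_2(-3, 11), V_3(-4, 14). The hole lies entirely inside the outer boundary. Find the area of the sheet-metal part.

483.5

Outer boundary:
Σ = (6) + (-309) + (-86) + (-532) + (-170) + (114) = -977
Area = |Σ|/2 = 488.5.
Hole:
Cross-terms: -36, 2, 44  ⇒  Σ = 10
Area = |Σ|/2 = 5.
Net area = 488.5 − 5 = 483.5.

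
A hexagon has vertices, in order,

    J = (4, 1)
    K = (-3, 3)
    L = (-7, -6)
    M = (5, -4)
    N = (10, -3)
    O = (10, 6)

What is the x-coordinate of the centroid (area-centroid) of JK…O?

496/213

Apply the surveyor's formula. First the cross-terms c_i = x_i·y_{i+1} − x_{i+1}·y_i:
  15, 39, 58, 25, 90, -14  ⇒  2A = 213, A = 106.5.
Then Σ (x_i + x_{i+1})·c_i = 1488, so x̄ = 1488 / (6·106.5) = 496/213.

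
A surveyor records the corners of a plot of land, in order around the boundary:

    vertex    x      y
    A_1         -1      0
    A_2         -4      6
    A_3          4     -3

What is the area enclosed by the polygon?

10.5

Apply the shoelace (surveyor's) formula: 2A = Σ (x_i·y_{i+1} − x_{i+1}·y_i), indices taken mod 3.
Cross-terms: -6, -12, -3  ⇒  Σ = -21
Area = |Σ|/2 = 10.5.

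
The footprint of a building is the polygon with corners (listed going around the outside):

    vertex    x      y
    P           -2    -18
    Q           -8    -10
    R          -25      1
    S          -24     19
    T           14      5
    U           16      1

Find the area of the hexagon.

Apply the shoelace formula: 2A = Σ (x_i·y_{i+1} − x_{i+1}·y_i), indices taken mod 6.
P→Q: (-2)(-10) − (-8)(-18) = -124
Q→R: (-8)(1) − (-25)(-10) = -258
R→S: (-25)(19) − (-24)(1) = -451
S→T: (-24)(5) − (14)(19) = -386
T→U: (14)(1) − (16)(5) = -66
U→P: (16)(-18) − (-2)(1) = -286
Σ = -1571
Area = |Σ|/2 = 785.5.

785.5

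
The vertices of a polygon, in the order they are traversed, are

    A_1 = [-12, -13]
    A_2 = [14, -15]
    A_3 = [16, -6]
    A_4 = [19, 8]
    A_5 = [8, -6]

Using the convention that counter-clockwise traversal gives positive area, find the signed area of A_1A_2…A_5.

Apply the shoelace (surveyor's) formula: 2A = Σ (x_i·y_{i+1} − x_{i+1}·y_i), indices taken mod 5.
Σ = (362) + (156) + (242) + (-178) + (-176) = 406
Signed area = Σ/2 = 203 (positive ⇒ counter-clockwise traversal).

203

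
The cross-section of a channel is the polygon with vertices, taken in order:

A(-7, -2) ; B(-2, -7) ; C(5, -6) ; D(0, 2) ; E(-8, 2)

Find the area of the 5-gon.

Apply the shoelace formula: 2A = Σ (x_i·y_{i+1} − x_{i+1}·y_i), indices taken mod 5.
A→B: (-7)(-7) − (-2)(-2) = 45
B→C: (-2)(-6) − (5)(-7) = 47
C→D: (5)(2) − (0)(-6) = 10
D→E: (0)(2) − (-8)(2) = 16
E→A: (-8)(-2) − (-7)(2) = 30
Σ = 148
Area = |Σ|/2 = 74.

74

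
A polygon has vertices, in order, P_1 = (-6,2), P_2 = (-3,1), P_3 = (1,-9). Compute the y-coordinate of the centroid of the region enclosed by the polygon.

-2

Apply the surveyor's formula. First the cross-terms c_i = x_i·y_{i+1} − x_{i+1}·y_i:
  0, 26, -52  ⇒  2A = -26, A = -13.
Then Σ (y_i + y_{i+1})·c_i = 156, so ȳ = 156 / (6·(-13)) = -2.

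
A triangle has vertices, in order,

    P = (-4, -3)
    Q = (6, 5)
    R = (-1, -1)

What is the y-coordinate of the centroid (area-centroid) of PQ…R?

Apply the shoelace formula. First the cross-terms c_i = x_i·y_{i+1} − x_{i+1}·y_i:
  -2, -1, -1  ⇒  2A = -4, A = -2.
Then Σ (y_i + y_{i+1})·c_i = -4, so ȳ = -4 / (6·(-2)) = 1/3.

1/3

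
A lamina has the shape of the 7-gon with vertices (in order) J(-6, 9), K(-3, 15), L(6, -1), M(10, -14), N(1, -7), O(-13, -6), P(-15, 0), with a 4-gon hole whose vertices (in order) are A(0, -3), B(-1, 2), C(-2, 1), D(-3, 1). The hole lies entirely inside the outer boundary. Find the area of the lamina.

296

Outer boundary:
Apply the shoelace (surveyor's) formula: 2A = Σ (x_i·y_{i+1} − x_{i+1}·y_i), indices taken mod 7.
Σ = (-63) + (-87) + (-74) + (-56) + (-97) + (-90) + (-135) = -602
Area = |Σ|/2 = 301.
Hole:
Apply the surveyor's formula: 2A = Σ (x_i·y_{i+1} − x_{i+1}·y_i), indices taken mod 4.
Cross-terms: -3, 3, 1, 9  ⇒  Σ = 10
Area = |Σ|/2 = 5.
Net area = 301 − 5 = 296.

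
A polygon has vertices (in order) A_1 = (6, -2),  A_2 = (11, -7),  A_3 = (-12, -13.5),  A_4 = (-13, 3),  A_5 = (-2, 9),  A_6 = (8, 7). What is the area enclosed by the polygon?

Apply the surveyor's formula: 2A = Σ (x_i·y_{i+1} − x_{i+1}·y_i), indices taken mod 6.
Cross-terms: -20, -232.5, -211.5, -111, -86, -58  ⇒  Σ = -719
Area = |Σ|/2 = 359.5.

359.5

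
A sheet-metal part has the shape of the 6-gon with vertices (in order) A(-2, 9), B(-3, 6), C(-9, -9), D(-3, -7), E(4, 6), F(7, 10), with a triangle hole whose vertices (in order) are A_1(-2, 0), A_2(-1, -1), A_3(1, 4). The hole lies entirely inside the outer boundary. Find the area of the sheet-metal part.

Outer boundary:
Σ = (15) + (81) + (36) + (10) + (-2) + (83) = 223
Area = |Σ|/2 = 111.5.
Hole:
Apply the shoelace (surveyor's) formula: 2A = Σ (x_i·y_{i+1} − x_{i+1}·y_i), indices taken mod 3.
A_1→A_2: (-2)(-1) − (-1)(0) = 2
A_2→A_3: (-1)(4) − (1)(-1) = -3
A_3→A_1: (1)(0) − (-2)(4) = 8
Σ = 7
Area = |Σ|/2 = 3.5.
Net area = 111.5 − 3.5 = 108.

108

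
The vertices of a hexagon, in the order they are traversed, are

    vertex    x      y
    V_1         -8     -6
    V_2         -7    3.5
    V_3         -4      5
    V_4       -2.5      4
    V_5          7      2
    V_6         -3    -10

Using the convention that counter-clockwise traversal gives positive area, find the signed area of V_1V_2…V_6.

Σ = (-70) + (-21) + (-3.5) + (-33) + (-64) + (-62) = -253.5
Signed area = Σ/2 = -126.75 (negative ⇒ clockwise traversal).

-126.75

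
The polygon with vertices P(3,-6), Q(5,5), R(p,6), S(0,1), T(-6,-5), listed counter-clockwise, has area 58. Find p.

The doubled signed area Σ (x_i y_{i+1} − x_{i+1} y_i) is linear in p.
With p=0 it equals 132; the coefficient of p is -4 (from the two edges through R).
So -4·p + 132 = 2·58 = 116 ⇒ p = 4.

4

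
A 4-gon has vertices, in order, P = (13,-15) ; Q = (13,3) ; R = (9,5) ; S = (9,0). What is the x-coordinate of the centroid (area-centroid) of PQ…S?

785/69

Apply the surveyor's formula. First the cross-terms c_i = x_i·y_{i+1} − x_{i+1}·y_i:
  234, 38, -45, -135  ⇒  2A = 92, A = 46.
Then Σ (x_i + x_{i+1})·c_i = 3140, so x̄ = 3140 / (6·46) = 785/69.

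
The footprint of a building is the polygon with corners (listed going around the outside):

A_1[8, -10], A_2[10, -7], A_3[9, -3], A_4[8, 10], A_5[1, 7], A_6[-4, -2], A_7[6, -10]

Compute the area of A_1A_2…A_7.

Apply Gauss's area formula: 2A = Σ (x_i·y_{i+1} − x_{i+1}·y_i), indices taken mod 7.
A_1→A_2: (8)(-7) − (10)(-10) = 44
A_2→A_3: (10)(-3) − (9)(-7) = 33
A_3→A_4: (9)(10) − (8)(-3) = 114
A_4→A_5: (8)(7) − (1)(10) = 46
A_5→A_6: (1)(-2) − (-4)(7) = 26
A_6→A_7: (-4)(-10) − (6)(-2) = 52
A_7→A_1: (6)(-10) − (8)(-10) = 20
Σ = 335
Area = |Σ|/2 = 167.5.

167.5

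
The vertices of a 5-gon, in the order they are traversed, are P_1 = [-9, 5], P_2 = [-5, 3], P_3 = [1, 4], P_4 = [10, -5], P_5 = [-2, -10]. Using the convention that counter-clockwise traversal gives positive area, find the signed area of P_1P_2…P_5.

Apply the shoelace (surveyor's) formula: 2A = Σ (x_i·y_{i+1} − x_{i+1}·y_i), indices taken mod 5.
P_1→P_2: (-9)(3) − (-5)(5) = -2
P_2→P_3: (-5)(4) − (1)(3) = -23
P_3→P_4: (1)(-5) − (10)(4) = -45
P_4→P_5: (10)(-10) − (-2)(-5) = -110
P_5→P_1: (-2)(5) − (-9)(-10) = -100
Σ = -280
Signed area = Σ/2 = -140 (negative ⇒ clockwise traversal).

-140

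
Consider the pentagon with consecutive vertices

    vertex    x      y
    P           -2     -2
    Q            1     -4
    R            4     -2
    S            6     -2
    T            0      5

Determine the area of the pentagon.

34

Apply the shoelace formula: 2A = Σ (x_i·y_{i+1} − x_{i+1}·y_i), indices taken mod 5.
Σ = (10) + (14) + (4) + (30) + (10) = 68
Area = |Σ|/2 = 34.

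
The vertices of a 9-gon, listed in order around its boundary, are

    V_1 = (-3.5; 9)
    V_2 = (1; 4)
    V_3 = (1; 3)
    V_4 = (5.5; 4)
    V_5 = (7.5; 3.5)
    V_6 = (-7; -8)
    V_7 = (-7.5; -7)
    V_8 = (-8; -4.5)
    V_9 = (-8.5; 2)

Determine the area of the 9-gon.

V_1→V_2: (-3.5)(4) − (1)(9) = -23
V_2→V_3: (1)(3) − (1)(4) = -1
V_3→V_4: (1)(4) − (5.5)(3) = -12.5
V_4→V_5: (5.5)(3.5) − (7.5)(4) = -10.75
V_5→V_6: (7.5)(-8) − (-7)(3.5) = -35.5
V_6→V_7: (-7)(-7) − (-7.5)(-8) = -11
V_7→V_8: (-7.5)(-4.5) − (-8)(-7) = -22.25
V_8→V_9: (-8)(2) − (-8.5)(-4.5) = -54.25
V_9→V_1: (-8.5)(9) − (-3.5)(2) = -69.5
Σ = -239.75
Area = |Σ|/2 = 119.875.

119.875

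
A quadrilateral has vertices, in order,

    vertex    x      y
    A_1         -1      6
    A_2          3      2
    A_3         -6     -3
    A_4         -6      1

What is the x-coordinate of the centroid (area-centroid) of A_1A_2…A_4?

-121/57

Apply the shoelace formula. First the cross-terms c_i = x_i·y_{i+1} − x_{i+1}·y_i:
  -20, 3, -24, -35  ⇒  2A = -76, A = -38.
Then Σ (x_i + x_{i+1})·c_i = 484, so x̄ = 484 / (6·(-38)) = -121/57.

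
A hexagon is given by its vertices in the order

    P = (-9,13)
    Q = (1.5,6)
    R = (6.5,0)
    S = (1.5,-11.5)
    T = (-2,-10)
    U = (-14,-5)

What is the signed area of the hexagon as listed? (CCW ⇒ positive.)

Apply Gauss's area formula: 2A = Σ (x_i·y_{i+1} − x_{i+1}·y_i), indices taken mod 6.
P→Q: (-9)(6) − (1.5)(13) = -73.5
Q→R: (1.5)(0) − (6.5)(6) = -39
R→S: (6.5)(-11.5) − (1.5)(0) = -74.75
S→T: (1.5)(-10) − (-2)(-11.5) = -38
T→U: (-2)(-5) − (-14)(-10) = -130
U→P: (-14)(13) − (-9)(-5) = -227
Σ = -582.25
Signed area = Σ/2 = -291.125 (negative ⇒ clockwise traversal).

-291.125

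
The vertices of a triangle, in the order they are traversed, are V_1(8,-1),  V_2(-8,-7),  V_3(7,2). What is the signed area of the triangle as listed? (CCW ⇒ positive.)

-27

Apply the shoelace formula: 2A = Σ (x_i·y_{i+1} − x_{i+1}·y_i), indices taken mod 3.
V_1→V_2: (8)(-7) − (-8)(-1) = -64
V_2→V_3: (-8)(2) − (7)(-7) = 33
V_3→V_1: (7)(-1) − (8)(2) = -23
Σ = -54
Signed area = Σ/2 = -27 (negative ⇒ clockwise traversal).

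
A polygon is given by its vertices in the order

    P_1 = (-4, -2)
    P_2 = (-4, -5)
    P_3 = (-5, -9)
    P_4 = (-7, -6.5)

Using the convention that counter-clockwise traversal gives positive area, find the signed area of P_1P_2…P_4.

-9.75

Apply the shoelace (surveyor's) formula: 2A = Σ (x_i·y_{i+1} − x_{i+1}·y_i), indices taken mod 4.
P_1→P_2: (-4)(-5) − (-4)(-2) = 12
P_2→P_3: (-4)(-9) − (-5)(-5) = 11
P_3→P_4: (-5)(-6.5) − (-7)(-9) = -30.5
P_4→P_1: (-7)(-2) − (-4)(-6.5) = -12
Σ = -19.5
Signed area = Σ/2 = -9.75 (negative ⇒ clockwise traversal).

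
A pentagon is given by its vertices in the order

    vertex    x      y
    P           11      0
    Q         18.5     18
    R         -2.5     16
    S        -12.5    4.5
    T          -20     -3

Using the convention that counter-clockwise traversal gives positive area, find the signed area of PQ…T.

444.125

Cross-terms: 198, 341, 188.75, 127.5, 33  ⇒  Σ = 888.25
Signed area = Σ/2 = 444.125 (positive ⇒ counter-clockwise traversal).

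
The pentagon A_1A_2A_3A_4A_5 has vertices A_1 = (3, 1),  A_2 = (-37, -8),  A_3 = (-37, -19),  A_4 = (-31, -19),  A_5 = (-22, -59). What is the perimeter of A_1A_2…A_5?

164

|A_1A_2| = √((-40)² + (-9)²) = √1681 = 41
|A_2A_3| = √((0)² + (-11)²) = √121 = 11
|A_3A_4| = √((6)² + (0)²) = √36 = 6
|A_4A_5| = √((9)² + (-40)²) = √1681 = 41
|A_5A_1| = √((25)² + (60)²) = √4225 = 65
Perimeter = 41 + 11 + 6 + 41 + 65 = 164.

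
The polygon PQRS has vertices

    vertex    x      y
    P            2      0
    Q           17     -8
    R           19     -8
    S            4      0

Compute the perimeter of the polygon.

38

|PQ| = √((15)² + (-8)²) = √289 = 17
|QR| = √((2)² + (0)²) = √4 = 2
|RS| = √((-15)² + (8)²) = √289 = 17
|SP| = √((-2)² + (0)²) = √4 = 2
Perimeter = 17 + 2 + 17 + 2 = 38.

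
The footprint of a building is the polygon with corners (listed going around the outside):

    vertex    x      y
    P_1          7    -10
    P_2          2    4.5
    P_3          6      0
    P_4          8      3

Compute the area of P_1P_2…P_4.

29.25

Apply Gauss's area formula: 2A = Σ (x_i·y_{i+1} − x_{i+1}·y_i), indices taken mod 4.
Σ = (51.5) + (-27) + (18) + (-101) = -58.5
Area = |Σ|/2 = 29.25.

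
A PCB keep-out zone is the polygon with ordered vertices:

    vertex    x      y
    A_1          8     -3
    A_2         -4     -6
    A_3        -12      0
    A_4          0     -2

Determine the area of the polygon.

A_1→A_2: (8)(-6) − (-4)(-3) = -60
A_2→A_3: (-4)(0) − (-12)(-6) = -72
A_3→A_4: (-12)(-2) − (0)(0) = 24
A_4→A_1: (0)(-3) − (8)(-2) = 16
Σ = -92
Area = |Σ|/2 = 46.

46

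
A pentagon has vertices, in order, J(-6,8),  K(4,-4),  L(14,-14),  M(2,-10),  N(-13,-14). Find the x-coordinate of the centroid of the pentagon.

-589/233

Apply the shoelace formula. First the cross-terms c_i = x_i·y_{i+1} − x_{i+1}·y_i:
  -8, 0, -112, -158, -188  ⇒  2A = -466, A = -233.
Then Σ (x_i + x_{i+1})·c_i = 3534, so x̄ = 3534 / (6·(-233)) = -589/233.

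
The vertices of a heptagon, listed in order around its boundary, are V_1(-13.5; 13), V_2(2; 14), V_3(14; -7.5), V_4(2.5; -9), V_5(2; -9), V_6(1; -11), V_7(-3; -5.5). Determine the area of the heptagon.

Σ = (-215) + (-211) + (-107.25) + (-4.5) + (-13) + (-38.5) + (-113.25) = -702.5
Area = |Σ|/2 = 351.25.

351.25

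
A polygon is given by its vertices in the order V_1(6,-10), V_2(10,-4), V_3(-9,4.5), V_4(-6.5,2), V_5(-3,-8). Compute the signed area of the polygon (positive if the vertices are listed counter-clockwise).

Σ = (76) + (9) + (11.25) + (58) + (78) = 232.25
Signed area = Σ/2 = 116.125 (positive ⇒ counter-clockwise traversal).

116.125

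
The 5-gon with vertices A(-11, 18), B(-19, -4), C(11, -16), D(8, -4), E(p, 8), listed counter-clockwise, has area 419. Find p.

Write out the shoelace sum; only the two edges meeting at E involve p:
2·Area = [(8·8 − p·(-4)) + (p·18 − (-11)·8)] + 818
       = 22·p + 970 = 838
⇒ p = -6.

-6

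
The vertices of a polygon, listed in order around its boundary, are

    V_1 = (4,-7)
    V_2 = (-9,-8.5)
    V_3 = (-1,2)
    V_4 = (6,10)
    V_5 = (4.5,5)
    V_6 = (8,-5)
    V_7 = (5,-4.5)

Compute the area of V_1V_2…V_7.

Apply Gauss's area formula: 2A = Σ (x_i·y_{i+1} − x_{i+1}·y_i), indices taken mod 7.
Σ = (-97) + (-26.5) + (-22) + (-15) + (-62.5) + (-11) + (-17) = -251
Area = |Σ|/2 = 125.5.

125.5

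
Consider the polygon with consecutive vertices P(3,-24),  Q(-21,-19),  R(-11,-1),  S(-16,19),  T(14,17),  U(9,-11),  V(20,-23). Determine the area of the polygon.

Σ = (-561) + (-188) + (-225) + (-538) + (-307) + (13) + (-411) = -2217
Area = |Σ|/2 = 1108.5.

1108.5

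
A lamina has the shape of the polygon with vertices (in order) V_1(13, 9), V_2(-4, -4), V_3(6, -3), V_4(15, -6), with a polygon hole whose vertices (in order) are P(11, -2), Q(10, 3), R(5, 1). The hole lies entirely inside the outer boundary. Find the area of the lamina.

107.5

Outer boundary:
Apply the shoelace (surveyor's) formula: 2A = Σ (x_i·y_{i+1} − x_{i+1}·y_i), indices taken mod 4.
V_1→V_2: (13)(-4) − (-4)(9) = -16
V_2→V_3: (-4)(-3) − (6)(-4) = 36
V_3→V_4: (6)(-6) − (15)(-3) = 9
V_4→V_1: (15)(9) − (13)(-6) = 213
Σ = 242
Area = |Σ|/2 = 121.
Hole:
Apply the shoelace (surveyor's) formula: 2A = Σ (x_i·y_{i+1} − x_{i+1}·y_i), indices taken mod 3.
P→Q: (11)(3) − (10)(-2) = 53
Q→R: (10)(1) − (5)(3) = -5
R→P: (5)(-2) − (11)(1) = -21
Σ = 27
Area = |Σ|/2 = 13.5.
Net area = 121 − 13.5 = 107.5.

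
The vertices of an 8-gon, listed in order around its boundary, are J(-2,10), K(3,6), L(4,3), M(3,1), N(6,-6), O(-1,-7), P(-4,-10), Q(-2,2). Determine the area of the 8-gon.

98

J→K: (-2)(6) − (3)(10) = -42
K→L: (3)(3) − (4)(6) = -15
L→M: (4)(1) − (3)(3) = -5
M→N: (3)(-6) − (6)(1) = -24
N→O: (6)(-7) − (-1)(-6) = -48
O→P: (-1)(-10) − (-4)(-7) = -18
P→Q: (-4)(2) − (-2)(-10) = -28
Q→J: (-2)(10) − (-2)(2) = -16
Σ = -196
Area = |Σ|/2 = 98.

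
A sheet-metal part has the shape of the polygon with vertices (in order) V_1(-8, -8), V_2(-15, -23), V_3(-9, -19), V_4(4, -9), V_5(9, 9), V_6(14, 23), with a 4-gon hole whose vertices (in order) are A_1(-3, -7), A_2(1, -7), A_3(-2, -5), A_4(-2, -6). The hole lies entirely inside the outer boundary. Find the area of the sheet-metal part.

Outer boundary:
Apply the surveyor's formula: 2A = Σ (x_i·y_{i+1} − x_{i+1}·y_i), indices taken mod 6.
V_1→V_2: (-8)(-23) − (-15)(-8) = 64
V_2→V_3: (-15)(-19) − (-9)(-23) = 78
V_3→V_4: (-9)(-9) − (4)(-19) = 157
V_4→V_5: (4)(9) − (9)(-9) = 117
V_5→V_6: (9)(23) − (14)(9) = 81
V_6→V_1: (14)(-8) − (-8)(23) = 72
Σ = 569
Area = |Σ|/2 = 284.5.
Hole:
Apply the surveyor's formula: 2A = Σ (x_i·y_{i+1} − x_{i+1}·y_i), indices taken mod 4.
Cross-terms: 28, -19, 2, -4  ⇒  Σ = 7
Area = |Σ|/2 = 3.5.
Net area = 284.5 − 3.5 = 281.

281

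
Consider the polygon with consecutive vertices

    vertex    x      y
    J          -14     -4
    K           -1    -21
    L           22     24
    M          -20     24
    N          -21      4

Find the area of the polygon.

Σ = (290) + (438) + (1008) + (424) + (140) = 2300
Area = |Σ|/2 = 1150.

1150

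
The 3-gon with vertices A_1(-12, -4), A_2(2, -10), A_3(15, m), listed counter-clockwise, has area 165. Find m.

8

Write out the shoelace sum; only the two edges meeting at A_3 involve m:
2·Area = [(2·m − 15·(-10)) + (15·(-4) − (-12)·m)] + 128
       = 14·m + 218 = 330
⇒ m = 8.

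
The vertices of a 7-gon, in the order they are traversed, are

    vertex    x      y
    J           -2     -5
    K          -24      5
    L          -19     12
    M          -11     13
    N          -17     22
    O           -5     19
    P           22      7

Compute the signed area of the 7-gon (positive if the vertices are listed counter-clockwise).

Apply the surveyor's formula: 2A = Σ (x_i·y_{i+1} − x_{i+1}·y_i), indices taken mod 7.
J→K: (-2)(5) − (-24)(-5) = -130
K→L: (-24)(12) − (-19)(5) = -193
L→M: (-19)(13) − (-11)(12) = -115
M→N: (-11)(22) − (-17)(13) = -21
N→O: (-17)(19) − (-5)(22) = -213
O→P: (-5)(7) − (22)(19) = -453
P→J: (22)(-5) − (-2)(7) = -96
Σ = -1221
Signed area = Σ/2 = -610.5 (negative ⇒ clockwise traversal).

-610.5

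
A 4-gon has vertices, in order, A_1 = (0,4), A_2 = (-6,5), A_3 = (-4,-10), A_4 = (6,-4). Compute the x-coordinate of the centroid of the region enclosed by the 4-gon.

-18/17

Apply the shoelace (surveyor's) formula. First the cross-terms c_i = x_i·y_{i+1} − x_{i+1}·y_i:
  24, 80, 76, 24  ⇒  2A = 204, A = 102.
Then Σ (x_i + x_{i+1})·c_i = -648, so x̄ = -648 / (6·102) = -18/17.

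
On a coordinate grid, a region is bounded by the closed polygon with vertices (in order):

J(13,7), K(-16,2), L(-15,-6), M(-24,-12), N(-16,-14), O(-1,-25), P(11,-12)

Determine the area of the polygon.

675

Σ = (138) + (126) + (36) + (144) + (386) + (287) + (233) = 1350
Area = |Σ|/2 = 675.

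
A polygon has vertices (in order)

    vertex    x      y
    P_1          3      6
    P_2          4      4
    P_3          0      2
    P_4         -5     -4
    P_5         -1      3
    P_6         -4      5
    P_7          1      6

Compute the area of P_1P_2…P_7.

23.5

Apply Gauss's area formula: 2A = Σ (x_i·y_{i+1} − x_{i+1}·y_i), indices taken mod 7.
P_1→P_2: (3)(4) − (4)(6) = -12
P_2→P_3: (4)(2) − (0)(4) = 8
P_3→P_4: (0)(-4) − (-5)(2) = 10
P_4→P_5: (-5)(3) − (-1)(-4) = -19
P_5→P_6: (-1)(5) − (-4)(3) = 7
P_6→P_7: (-4)(6) − (1)(5) = -29
P_7→P_1: (1)(6) − (3)(6) = -12
Σ = -47
Area = |Σ|/2 = 23.5.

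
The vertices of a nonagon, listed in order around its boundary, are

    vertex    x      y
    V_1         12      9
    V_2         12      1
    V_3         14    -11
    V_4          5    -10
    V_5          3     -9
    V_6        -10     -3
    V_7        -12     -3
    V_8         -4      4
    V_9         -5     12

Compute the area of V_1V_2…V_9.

V_1→V_2: (12)(1) − (12)(9) = -96
V_2→V_3: (12)(-11) − (14)(1) = -146
V_3→V_4: (14)(-10) − (5)(-11) = -85
V_4→V_5: (5)(-9) − (3)(-10) = -15
V_5→V_6: (3)(-3) − (-10)(-9) = -99
V_6→V_7: (-10)(-3) − (-12)(-3) = -6
V_7→V_8: (-12)(4) − (-4)(-3) = -60
V_8→V_9: (-4)(12) − (-5)(4) = -28
V_9→V_1: (-5)(9) − (12)(12) = -189
Σ = -724
Area = |Σ|/2 = 362.

362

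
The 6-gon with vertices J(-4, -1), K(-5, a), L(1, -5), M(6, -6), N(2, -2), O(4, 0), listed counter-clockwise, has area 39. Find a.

-6

The doubled signed area Σ (x_i y_{i+1} − x_{i+1} y_i) is linear in a.
With a=0 it equals 48; the coefficient of a is -5 (from the two edges through K).
So -5·a + 48 = 2·39 = 78 ⇒ a = -6.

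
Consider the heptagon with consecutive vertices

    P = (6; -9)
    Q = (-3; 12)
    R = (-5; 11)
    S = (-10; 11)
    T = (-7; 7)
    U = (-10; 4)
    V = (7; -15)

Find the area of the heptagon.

Apply the shoelace (surveyor's) formula: 2A = Σ (x_i·y_{i+1} − x_{i+1}·y_i), indices taken mod 7.
P→Q: (6)(12) − (-3)(-9) = 45
Q→R: (-3)(11) − (-5)(12) = 27
R→S: (-5)(11) − (-10)(11) = 55
S→T: (-10)(7) − (-7)(11) = 7
T→U: (-7)(4) − (-10)(7) = 42
U→V: (-10)(-15) − (7)(4) = 122
V→P: (7)(-9) − (6)(-15) = 27
Σ = 325
Area = |Σ|/2 = 162.5.

162.5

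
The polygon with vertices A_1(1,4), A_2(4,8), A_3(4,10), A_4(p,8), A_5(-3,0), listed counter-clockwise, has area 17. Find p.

Write out the shoelace sum; only the two edges meeting at A_4 involve p:
2·Area = [(4·8 − p·10) + (p·0 − (-3)·8)] + -12
       = -10·p + 44 = 34
⇒ p = 1.

1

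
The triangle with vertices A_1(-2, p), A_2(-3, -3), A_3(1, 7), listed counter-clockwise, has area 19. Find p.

The doubled signed area Σ (x_i y_{i+1} − x_{i+1} y_i) is linear in p.
With p=0 it equals 2; the coefficient of p is 4 (from the two edges through A_1).
So 4·p + 2 = 2·19 = 38 ⇒ p = 9.

9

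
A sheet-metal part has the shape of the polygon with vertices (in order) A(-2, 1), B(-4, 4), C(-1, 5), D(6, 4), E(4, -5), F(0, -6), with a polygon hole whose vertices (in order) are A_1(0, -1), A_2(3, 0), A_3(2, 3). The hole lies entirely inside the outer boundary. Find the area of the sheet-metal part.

63

Outer boundary:
Apply the shoelace (surveyor's) formula: 2A = Σ (x_i·y_{i+1} − x_{i+1}·y_i), indices taken mod 6.
Σ = (-4) + (-16) + (-34) + (-46) + (-24) + (-12) = -136
Area = |Σ|/2 = 68.
Hole:
Σ = (3) + (9) + (-2) = 10
Area = |Σ|/2 = 5.
Net area = 68 − 5 = 63.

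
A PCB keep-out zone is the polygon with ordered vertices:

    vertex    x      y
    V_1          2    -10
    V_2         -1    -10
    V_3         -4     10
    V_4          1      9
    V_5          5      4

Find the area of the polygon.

112.5

Apply the shoelace (surveyor's) formula: 2A = Σ (x_i·y_{i+1} − x_{i+1}·y_i), indices taken mod 5.
V_1→V_2: (2)(-10) − (-1)(-10) = -30
V_2→V_3: (-1)(10) − (-4)(-10) = -50
V_3→V_4: (-4)(9) − (1)(10) = -46
V_4→V_5: (1)(4) − (5)(9) = -41
V_5→V_1: (5)(-10) − (2)(4) = -58
Σ = -225
Area = |Σ|/2 = 112.5.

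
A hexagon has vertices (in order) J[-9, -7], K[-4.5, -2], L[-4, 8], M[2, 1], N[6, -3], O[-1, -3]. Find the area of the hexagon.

Apply the surveyor's formula: 2A = Σ (x_i·y_{i+1} − x_{i+1}·y_i), indices taken mod 6.
Cross-terms: -13.5, -44, -20, -12, -21, -20  ⇒  Σ = -130.5
Area = |Σ|/2 = 65.25.

65.25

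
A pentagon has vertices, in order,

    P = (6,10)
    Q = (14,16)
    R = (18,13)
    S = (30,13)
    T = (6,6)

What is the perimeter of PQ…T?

|PQ| = √((8)² + (6)²) = √100 = 10
|QR| = √((4)² + (-3)²) = √25 = 5
|RS| = √((12)² + (0)²) = √144 = 12
|ST| = √((-24)² + (-7)²) = √625 = 25
|TP| = √((0)² + (4)²) = √16 = 4
Perimeter = 10 + 5 + 12 + 25 + 4 = 56.

56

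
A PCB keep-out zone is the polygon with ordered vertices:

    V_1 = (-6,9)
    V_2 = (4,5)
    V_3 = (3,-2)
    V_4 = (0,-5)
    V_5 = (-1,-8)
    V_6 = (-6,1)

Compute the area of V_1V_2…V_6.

103

V_1→V_2: (-6)(5) − (4)(9) = -66
V_2→V_3: (4)(-2) − (3)(5) = -23
V_3→V_4: (3)(-5) − (0)(-2) = -15
V_4→V_5: (0)(-8) − (-1)(-5) = -5
V_5→V_6: (-1)(1) − (-6)(-8) = -49
V_6→V_1: (-6)(9) − (-6)(1) = -48
Σ = -206
Area = |Σ|/2 = 103.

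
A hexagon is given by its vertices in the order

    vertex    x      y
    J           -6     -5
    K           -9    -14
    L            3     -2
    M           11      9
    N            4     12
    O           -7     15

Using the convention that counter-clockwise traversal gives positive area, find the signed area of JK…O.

256.5

Apply Gauss's area formula: 2A = Σ (x_i·y_{i+1} − x_{i+1}·y_i), indices taken mod 6.
J→K: (-6)(-14) − (-9)(-5) = 39
K→L: (-9)(-2) − (3)(-14) = 60
L→M: (3)(9) − (11)(-2) = 49
M→N: (11)(12) − (4)(9) = 96
N→O: (4)(15) − (-7)(12) = 144
O→J: (-7)(-5) − (-6)(15) = 125
Σ = 513
Signed area = Σ/2 = 256.5 (positive ⇒ counter-clockwise traversal).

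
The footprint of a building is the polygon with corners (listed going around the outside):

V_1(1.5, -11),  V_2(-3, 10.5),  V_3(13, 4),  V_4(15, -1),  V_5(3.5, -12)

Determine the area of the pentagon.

Apply the surveyor's formula: 2A = Σ (x_i·y_{i+1} − x_{i+1}·y_i), indices taken mod 5.
Σ = (-17.25) + (-148.5) + (-73) + (-176.5) + (-20.5) = -435.75
Area = |Σ|/2 = 217.875.

217.875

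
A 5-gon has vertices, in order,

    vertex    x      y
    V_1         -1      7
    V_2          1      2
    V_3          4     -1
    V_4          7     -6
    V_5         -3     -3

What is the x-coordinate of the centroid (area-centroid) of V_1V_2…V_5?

146/147

Apply the shoelace formula. First the cross-terms c_i = x_i·y_{i+1} − x_{i+1}·y_i:
  -9, -9, -17, -39, -24  ⇒  2A = -98, A = -49.
Then Σ (x_i + x_{i+1})·c_i = -292, so x̄ = -292 / (6·(-49)) = 146/147.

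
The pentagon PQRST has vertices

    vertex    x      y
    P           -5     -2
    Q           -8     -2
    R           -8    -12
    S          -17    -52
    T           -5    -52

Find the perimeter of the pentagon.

116

|PQ| = √((-3)² + (0)²) = √9 = 3
|QR| = √((0)² + (-10)²) = √100 = 10
|RS| = √((-9)² + (-40)²) = √1681 = 41
|ST| = √((12)² + (0)²) = √144 = 12
|TP| = √((0)² + (50)²) = √2500 = 50
Perimeter = 3 + 10 + 41 + 12 + 50 = 116.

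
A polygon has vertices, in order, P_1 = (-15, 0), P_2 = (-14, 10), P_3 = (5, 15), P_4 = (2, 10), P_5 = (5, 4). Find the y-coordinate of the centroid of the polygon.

Apply the shoelace (surveyor's) formula. First the cross-terms c_i = x_i·y_{i+1} − x_{i+1}·y_i:
  -150, -260, 20, -42, 60  ⇒  2A = -372, A = -186.
Then Σ (y_i + y_{i+1})·c_i = -7848, so ȳ = -7848 / (6·(-186)) = 218/31.

218/31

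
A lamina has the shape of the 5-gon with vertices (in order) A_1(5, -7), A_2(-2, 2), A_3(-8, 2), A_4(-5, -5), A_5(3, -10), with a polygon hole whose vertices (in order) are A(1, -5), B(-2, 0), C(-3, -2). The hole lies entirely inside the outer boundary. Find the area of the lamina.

70.5

Outer boundary:
Cross-terms: -4, 12, 50, 65, 29  ⇒  Σ = 152
Area = |Σ|/2 = 76.
Hole:
Apply Gauss's area formula: 2A = Σ (x_i·y_{i+1} − x_{i+1}·y_i), indices taken mod 3.
Σ = (-10) + (4) + (17) = 11
Area = |Σ|/2 = 5.5.
Net area = 76 − 5.5 = 70.5.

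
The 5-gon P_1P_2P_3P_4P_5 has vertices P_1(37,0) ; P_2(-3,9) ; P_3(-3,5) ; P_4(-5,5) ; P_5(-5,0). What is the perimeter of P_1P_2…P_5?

94

|P_1P_2| = √((-40)² + (9)²) = √1681 = 41
|P_2P_3| = √((0)² + (-4)²) = √16 = 4
|P_3P_4| = √((-2)² + (0)²) = √4 = 2
|P_4P_5| = √((0)² + (-5)²) = √25 = 5
|P_5P_1| = √((42)² + (0)²) = √1764 = 42
Perimeter = 41 + 4 + 2 + 5 + 42 = 94.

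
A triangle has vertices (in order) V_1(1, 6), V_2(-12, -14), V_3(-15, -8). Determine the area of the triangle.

V_1→V_2: (1)(-14) − (-12)(6) = 58
V_2→V_3: (-12)(-8) − (-15)(-14) = -114
V_3→V_1: (-15)(6) − (1)(-8) = -82
Σ = -138
Area = |Σ|/2 = 69.

69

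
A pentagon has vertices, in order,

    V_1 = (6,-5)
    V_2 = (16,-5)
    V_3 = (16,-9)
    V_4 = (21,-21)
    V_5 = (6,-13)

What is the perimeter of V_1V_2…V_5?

|V_1V_2| = √((10)² + (0)²) = √100 = 10
|V_2V_3| = √((0)² + (-4)²) = √16 = 4
|V_3V_4| = √((5)² + (-12)²) = √169 = 13
|V_4V_5| = √((-15)² + (8)²) = √289 = 17
|V_5V_1| = √((0)² + (8)²) = √64 = 8
Perimeter = 10 + 4 + 13 + 17 + 8 = 52.

52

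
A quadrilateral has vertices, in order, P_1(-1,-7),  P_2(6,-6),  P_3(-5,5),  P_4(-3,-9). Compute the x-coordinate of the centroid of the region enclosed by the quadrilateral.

Apply the shoelace (surveyor's) formula. First the cross-terms c_i = x_i·y_{i+1} − x_{i+1}·y_i:
  48, 0, 60, 12  ⇒  2A = 120, A = 60.
Then Σ (x_i + x_{i+1})·c_i = -288, so x̄ = -288 / (6·60) = -0.8.

-0.8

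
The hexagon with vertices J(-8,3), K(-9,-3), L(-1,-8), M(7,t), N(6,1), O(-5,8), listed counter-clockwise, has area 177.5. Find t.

-10

Write out the shoelace sum; only the two edges meeting at M involve t:
2·Area = [((-1)·t − 7·(-8)) + (7·1 − 6·t)] + 222
       = -7·t + 285 = 355
⇒ t = -10.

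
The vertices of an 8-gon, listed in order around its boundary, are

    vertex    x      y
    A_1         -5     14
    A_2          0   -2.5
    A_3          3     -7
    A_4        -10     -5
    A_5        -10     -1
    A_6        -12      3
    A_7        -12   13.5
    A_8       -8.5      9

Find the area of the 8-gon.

170.125

Apply the shoelace (surveyor's) formula: 2A = Σ (x_i·y_{i+1} − x_{i+1}·y_i), indices taken mod 8.
Cross-terms: 12.5, 7.5, -85, -40, -42, -126, 6.75, -74  ⇒  Σ = -340.25
Area = |Σ|/2 = 170.125.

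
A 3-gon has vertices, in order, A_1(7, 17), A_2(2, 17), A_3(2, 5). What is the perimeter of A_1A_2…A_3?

30

|A_1A_2| = √((-5)² + (0)²) = √25 = 5
|A_2A_3| = √((0)² + (-12)²) = √144 = 12
|A_3A_1| = √((5)² + (12)²) = √169 = 13
Perimeter = 5 + 12 + 13 = 30.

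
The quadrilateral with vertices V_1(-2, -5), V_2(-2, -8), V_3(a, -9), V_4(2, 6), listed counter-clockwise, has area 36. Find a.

Write out the shoelace sum; only the two edges meeting at V_3 involve a:
2·Area = [((-2)·(-9) − a·(-8)) + (a·6 − 2·(-9))] + 8
       = 14·a + 44 = 72
⇒ a = 2.

2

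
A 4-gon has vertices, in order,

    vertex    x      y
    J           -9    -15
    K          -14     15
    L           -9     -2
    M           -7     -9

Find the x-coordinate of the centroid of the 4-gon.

-10

Apply the surveyor's formula. First the cross-terms c_i = x_i·y_{i+1} − x_{i+1}·y_i:
  -345, 163, 67, 24  ⇒  2A = -91, A = -45.5.
Then Σ (x_i + x_{i+1})·c_i = 2730, so x̄ = 2730 / (6·(-45.5)) = -10.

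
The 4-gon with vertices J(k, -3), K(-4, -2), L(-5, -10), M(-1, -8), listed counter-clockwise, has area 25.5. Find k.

0

The doubled signed area Σ (x_i y_{i+1} − x_{i+1} y_i) is linear in k.
With k=0 it equals 51; the coefficient of k is 6 (from the two edges through J).
So 6·k + 51 = 2·25.5 = 51 ⇒ k = 0.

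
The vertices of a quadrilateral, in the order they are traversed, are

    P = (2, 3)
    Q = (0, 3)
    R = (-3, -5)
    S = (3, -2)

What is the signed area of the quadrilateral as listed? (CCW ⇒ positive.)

Apply Gauss's area formula: 2A = Σ (x_i·y_{i+1} − x_{i+1}·y_i), indices taken mod 4.
Σ = (6) + (9) + (21) + (13) = 49
Signed area = Σ/2 = 24.5 (positive ⇒ counter-clockwise traversal).

24.5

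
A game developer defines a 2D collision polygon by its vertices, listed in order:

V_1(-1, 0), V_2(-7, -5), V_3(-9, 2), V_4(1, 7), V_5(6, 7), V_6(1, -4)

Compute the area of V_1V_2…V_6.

94.5

Apply the surveyor's formula: 2A = Σ (x_i·y_{i+1} − x_{i+1}·y_i), indices taken mod 6.
Σ = (5) + (-59) + (-65) + (-35) + (-31) + (-4) = -189
Area = |Σ|/2 = 94.5.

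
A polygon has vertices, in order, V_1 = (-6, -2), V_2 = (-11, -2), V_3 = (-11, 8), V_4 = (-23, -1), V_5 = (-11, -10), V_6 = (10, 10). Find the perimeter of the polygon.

94

|V_1V_2| = √((-5)² + (0)²) = √25 = 5
|V_2V_3| = √((0)² + (10)²) = √100 = 10
|V_3V_4| = √((-12)² + (-9)²) = √225 = 15
|V_4V_5| = √((12)² + (-9)²) = √225 = 15
|V_5V_6| = √((21)² + (20)²) = √841 = 29
|V_6V_1| = √((-16)² + (-12)²) = √400 = 20
Perimeter = 5 + 10 + 15 + 15 + 29 + 20 = 94.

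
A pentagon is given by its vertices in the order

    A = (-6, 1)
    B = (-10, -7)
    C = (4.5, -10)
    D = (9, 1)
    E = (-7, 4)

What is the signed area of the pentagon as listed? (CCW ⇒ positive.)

Apply the shoelace (surveyor's) formula: 2A = Σ (x_i·y_{i+1} − x_{i+1}·y_i), indices taken mod 5.
Σ = (52) + (131.5) + (94.5) + (43) + (17) = 338
Signed area = Σ/2 = 169 (positive ⇒ counter-clockwise traversal).

169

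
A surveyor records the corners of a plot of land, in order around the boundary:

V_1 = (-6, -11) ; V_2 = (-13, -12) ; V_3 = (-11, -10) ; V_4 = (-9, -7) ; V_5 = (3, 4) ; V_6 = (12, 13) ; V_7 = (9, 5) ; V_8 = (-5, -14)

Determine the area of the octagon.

148.5

V_1→V_2: (-6)(-12) − (-13)(-11) = -71
V_2→V_3: (-13)(-10) − (-11)(-12) = -2
V_3→V_4: (-11)(-7) − (-9)(-10) = -13
V_4→V_5: (-9)(4) − (3)(-7) = -15
V_5→V_6: (3)(13) − (12)(4) = -9
V_6→V_7: (12)(5) − (9)(13) = -57
V_7→V_8: (9)(-14) − (-5)(5) = -101
V_8→V_1: (-5)(-11) − (-6)(-14) = -29
Σ = -297
Area = |Σ|/2 = 148.5.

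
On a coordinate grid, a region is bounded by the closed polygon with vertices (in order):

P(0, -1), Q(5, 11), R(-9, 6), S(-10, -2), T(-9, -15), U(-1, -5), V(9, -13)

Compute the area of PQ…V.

Apply the shoelace (surveyor's) formula: 2A = Σ (x_i·y_{i+1} − x_{i+1}·y_i), indices taken mod 7.
Cross-terms: 5, 129, 78, 132, 30, 58, -9  ⇒  Σ = 423
Area = |Σ|/2 = 211.5.

211.5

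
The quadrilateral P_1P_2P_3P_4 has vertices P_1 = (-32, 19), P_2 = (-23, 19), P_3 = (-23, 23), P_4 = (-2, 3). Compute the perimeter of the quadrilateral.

|P_1P_2| = √((9)² + (0)²) = √81 = 9
|P_2P_3| = √((0)² + (4)²) = √16 = 4
|P_3P_4| = √((21)² + (-20)²) = √841 = 29
|P_4P_1| = √((-30)² + (16)²) = √1156 = 34
Perimeter = 9 + 4 + 29 + 34 = 76.

76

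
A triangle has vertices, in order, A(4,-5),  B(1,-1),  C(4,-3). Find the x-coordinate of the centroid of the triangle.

3

Apply Gauss's area formula. First the cross-terms c_i = x_i·y_{i+1} − x_{i+1}·y_i:
  1, 1, -8  ⇒  2A = -6, A = -3.
Then Σ (x_i + x_{i+1})·c_i = -54, so x̄ = -54 / (6·(-3)) = 3.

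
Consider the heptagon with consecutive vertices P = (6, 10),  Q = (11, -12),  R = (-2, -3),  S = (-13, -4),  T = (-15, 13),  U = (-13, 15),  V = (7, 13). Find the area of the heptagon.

Apply the shoelace formula: 2A = Σ (x_i·y_{i+1} − x_{i+1}·y_i), indices taken mod 7.
Σ = (-182) + (-57) + (-31) + (-229) + (-56) + (-274) + (-8) = -837
Area = |Σ|/2 = 418.5.

418.5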